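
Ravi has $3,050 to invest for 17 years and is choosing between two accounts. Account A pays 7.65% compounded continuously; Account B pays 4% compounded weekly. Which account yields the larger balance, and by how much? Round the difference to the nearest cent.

Account A, by $5,178.20

Account A growth factor: e^(0.0765·17) = e^1.3005 ≈ 3.6711317747; balance ≈ 11,196.9519.
Account B growth factor: (1 + 0.04/52)^884 ≈ 1.973361819; balance ≈ 6,018.7535.
Account A is larger by 5,178.1984.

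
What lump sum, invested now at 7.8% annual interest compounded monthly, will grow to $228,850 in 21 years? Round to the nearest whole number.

$44,718

Periodic rate = 7.8%/12 = 0.0065; 252 periods.
P = 228,850/(1 + 0.0065)^252 ≈ 228,850/5.11767101983 ≈ 44,717.6067.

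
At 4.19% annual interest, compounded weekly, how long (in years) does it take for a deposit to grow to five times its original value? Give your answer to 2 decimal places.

38.43 years

(1 + 0.000805769)^(52t) = 5.
52t = ln 5 / ln(1 + 0.000805769) ≈ 1.6094/0.000805445 ≈ 1998.1977.
t ≈ 38.4269.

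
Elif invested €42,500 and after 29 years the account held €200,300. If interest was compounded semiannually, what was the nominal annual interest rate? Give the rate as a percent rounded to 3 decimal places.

The 58-period growth factor is 200,300/42,500 = 4.71294.
r/2 = 4.71294^(1/58) − 1 ≈ 0.02709, so r ≈ 2·0.02709 = 5.41799%.

5.418%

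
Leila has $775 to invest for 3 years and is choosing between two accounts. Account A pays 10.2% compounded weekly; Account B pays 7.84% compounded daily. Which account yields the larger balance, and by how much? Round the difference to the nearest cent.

A: (1 + 0.102/52)^156 ≈ 1.357575348, so 775 × 1.357575348 ≈ 1,052.1209.
B: (1 + 0.0784/365)^1095 ≈ 1.26512982, so 775 × 1.26512982 ≈ 980.4756.
Difference ≈ 71.6453 in favor of A.

Account A, by $71.65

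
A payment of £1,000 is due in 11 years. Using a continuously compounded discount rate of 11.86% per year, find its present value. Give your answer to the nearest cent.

P = A·e^(−rt) = 1,000·e^(−1.3046).
e^(−1.3046) ≈ 0.271281026, so P ≈ 271.2810.

£271.28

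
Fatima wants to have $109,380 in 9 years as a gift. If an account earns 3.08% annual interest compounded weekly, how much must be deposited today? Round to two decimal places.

Growth factor = (1 + 0.0308/52)^468 ≈ 1.31932196079.
P = 109,380/1.31932196079 ≈ 82,906.2225.

$82,906.22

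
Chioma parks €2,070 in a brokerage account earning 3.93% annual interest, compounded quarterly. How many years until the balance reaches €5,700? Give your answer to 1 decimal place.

25.9 years

(1 + 0.009825)^(4t) = 5,700/2,070 = 2.7536.
4t·ln(1 + 0.009825) = ln(2.7536); 4t = 1.0129/0.00977705 ≈ 103.6016.
t ≈ 25.9004 years.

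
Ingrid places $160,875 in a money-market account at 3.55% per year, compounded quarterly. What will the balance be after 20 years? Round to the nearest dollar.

Periodic rate = 3.55%/4 = 0.008875; periods = 4·20 = 80.
A = 160,875·(1 + 0.008875)^80 ≈ 160,875·2.02763054679 ≈ 326,195.0642.

$326,195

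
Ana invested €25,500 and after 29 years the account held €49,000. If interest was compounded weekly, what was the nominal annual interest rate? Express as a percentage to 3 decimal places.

2.253%

(1 + r/52)^1508 = 49,000/25,500 = 1.92157.
1 + r/52 = 1.92157^(1/1508) ≈ 1.000433, so r/52 ≈ 0.000433212.
r ≈ 52·0.000433212 = 2.25270%.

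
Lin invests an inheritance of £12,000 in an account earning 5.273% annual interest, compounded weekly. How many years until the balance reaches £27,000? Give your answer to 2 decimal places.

(1 + 0.00101404)^(52t) = 27,000/12,000 = 2.25.
52t·ln(1 + 0.00101404) = ln(2.25); 52t = 0.81093/0.00101352 ≈ 800.1090.
t ≈ 15.3867 years.

15.39 years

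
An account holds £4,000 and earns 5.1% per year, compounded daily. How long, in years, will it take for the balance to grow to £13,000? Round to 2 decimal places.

We need (1 + 0.000139726)^(365t) = 3.25, so 365t = ln 3.25 / ln 1.00014 ≈ 8436.0613.
t ≈ 8436.0613/365 = 23.1125 years.

23.11 years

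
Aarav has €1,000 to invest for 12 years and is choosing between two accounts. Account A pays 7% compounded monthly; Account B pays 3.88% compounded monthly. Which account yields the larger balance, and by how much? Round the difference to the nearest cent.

Account A, by €718.95

A: (1 + 0.07/12)^144 ≈ 2.310720744, so 1,000 × 2.310720744 ≈ 2,310.7207.
B: (1 + 0.0388/12)^144 ≈ 1.591773651, so 1,000 × 1.591773651 ≈ 1,591.7737.
Difference ≈ 718.9471 in favor of A.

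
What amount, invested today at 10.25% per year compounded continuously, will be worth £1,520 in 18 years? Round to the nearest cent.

P = A·e^(−rt) = 1,520·e^(−1.845).
e^(−1.845) ≈ 0.1580253209, so P ≈ 240.1985.

£240.20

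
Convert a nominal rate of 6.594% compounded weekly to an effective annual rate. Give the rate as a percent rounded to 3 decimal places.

One year is 52 periods at 0.00126808 each: (1 + 0.00126808)^52 ≈ 1.068118.
EAR = 1.068118 − 1 ≈ 6.81180%.

6.812%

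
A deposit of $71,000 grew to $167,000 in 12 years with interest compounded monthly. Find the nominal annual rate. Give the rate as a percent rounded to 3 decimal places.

7.149%

The 144-period growth factor is 167,000/71,000 = 2.35211.
r/12 = 2.35211^(1/144) − 1 ≈ 0.00595735, so r ≈ 12·0.00595735 = 7.14883%.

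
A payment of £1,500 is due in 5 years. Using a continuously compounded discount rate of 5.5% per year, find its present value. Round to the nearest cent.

£1,139.36

P = A·e^(−rt) = 1,500·e^(−0.275).
e^(−0.275) ≈ 0.7595721232, so P ≈ 1,139.3582.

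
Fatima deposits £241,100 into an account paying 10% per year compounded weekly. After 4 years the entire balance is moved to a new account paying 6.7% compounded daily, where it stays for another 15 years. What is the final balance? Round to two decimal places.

Phase 1: 241,100·(1 + 0.1/52)^208 ≈ 359,540.8002.
Phase 2: 359,540.8002·(1 + 0.067/365)^5475 ≈ 982,141.5413.

£982,141.54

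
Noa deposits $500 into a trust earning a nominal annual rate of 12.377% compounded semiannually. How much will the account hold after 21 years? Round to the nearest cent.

Growth factor = (1 + 0.061885)^42 ≈ 12.45243878.
A ≈ 500 × 12.45243878 ≈ 6,226.2194.

$6,226.22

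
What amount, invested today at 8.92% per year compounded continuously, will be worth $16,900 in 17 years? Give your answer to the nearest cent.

P = A·e^(−rt) = 16,900·e^(−1.5164).
e^(−1.5164) ≈ 0.2195006687, so P ≈ 3,709.5613.

$3,709.56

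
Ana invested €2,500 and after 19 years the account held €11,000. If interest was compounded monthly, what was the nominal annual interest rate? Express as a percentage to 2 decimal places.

The 228-period growth factor is 11,000/2,500 = 4.4.
r/12 = 4.4^(1/228) − 1 ≈ 0.00651943, so r ≈ 12·0.00651943 = 7.82331%.

7.82%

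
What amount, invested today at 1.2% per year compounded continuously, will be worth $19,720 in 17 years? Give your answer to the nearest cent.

P = A·e^(−rt) = 19,720·e^(−0.204).
e^(−0.204) ≈ 0.81546237119, so P ≈ 16,080.9180.

$16,080.92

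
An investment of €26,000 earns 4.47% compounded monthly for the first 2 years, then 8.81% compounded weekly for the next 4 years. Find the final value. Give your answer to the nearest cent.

€40,424.35

Phase 1: 26,000·(1 + 0.003725)^24 ≈ 28,426.7454.
Phase 2: 28,426.7454·(1 + 0.0881/52)^208 ≈ 40,424.3472.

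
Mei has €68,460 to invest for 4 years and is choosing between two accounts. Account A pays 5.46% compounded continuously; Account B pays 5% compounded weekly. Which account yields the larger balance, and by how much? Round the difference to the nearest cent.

Account A, by €1,560.83

Account A growth factor: e^(0.0546·4) = e^0.2184 ≈ 1.2440846019; balance ≈ 85,170.0318.
Account B growth factor: (1 + 0.05/52)^208 ≈ 1.2212853965; balance ≈ 83,609.1982.
Account A is larger by 1,560.8336.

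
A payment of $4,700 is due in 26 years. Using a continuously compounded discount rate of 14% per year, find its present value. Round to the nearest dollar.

P = A·e^(−rt) = 4,700·e^(−3.64).
e^(−3.64) ≈ 0.02625234397, so P ≈ 123.3860.

$123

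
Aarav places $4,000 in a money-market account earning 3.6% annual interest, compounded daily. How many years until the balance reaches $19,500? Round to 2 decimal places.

44.01 years

We need (1 + 0.0000986301)^(365t) = 4.875, so 365t = ln 4.875 / ln 1.000099 ≈ 16062.0098.
t ≈ 16062.0098/365 = 44.0055 years.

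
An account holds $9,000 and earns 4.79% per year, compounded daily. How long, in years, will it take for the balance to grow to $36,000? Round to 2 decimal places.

We need (1 + 0.000131233)^(365t) = 4, so 365t = ln 4 / ln 1.000131 ≈ 10564.3140.
t ≈ 10564.3140/365 = 28.9433 years.

28.94 years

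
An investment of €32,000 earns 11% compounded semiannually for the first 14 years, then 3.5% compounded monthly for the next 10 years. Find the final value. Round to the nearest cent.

After 14 years at 11%: 32,000 × 4.47784307486 ≈ 143,290.9784.
Then 10 years at 3.5%: 143,290.9784 × 1.41834482229 ≈ 203,236.0173.

€203,236.02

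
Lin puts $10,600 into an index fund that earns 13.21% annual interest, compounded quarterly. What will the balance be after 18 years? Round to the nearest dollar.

$109,973

Growth factor = (1 + 0.033025)^72 ≈ 10.3748039172.
A ≈ 10,600 × 10.3748039172 ≈ 109,972.9215.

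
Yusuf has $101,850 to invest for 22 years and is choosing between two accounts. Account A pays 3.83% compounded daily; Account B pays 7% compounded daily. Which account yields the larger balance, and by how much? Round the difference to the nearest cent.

Account B, by $238,492.66

A: (1 + 0.0383/365)^8030 ≈ 2.32229470877, so 101,850 × 2.32229470877 ≈ 236,525.7161.
B: (1 + 0.07/365)^8030 ≈ 4.66390158409, so 101,850 × 4.66390158409 ≈ 475,018.3763.
Difference ≈ 238,492.6603 in favor of B.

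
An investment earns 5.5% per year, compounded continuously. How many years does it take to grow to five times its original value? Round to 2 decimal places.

e^(0.055t) = 5, so 0.055t = ln 5 ≈ 1.6094.
t ≈ 1.6094/0.055 ≈ 29.2625.

29.26 years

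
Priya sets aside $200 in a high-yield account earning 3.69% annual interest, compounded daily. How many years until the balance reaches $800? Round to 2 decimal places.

37.57 years

We need (1 + 0.000101096)^(365t) = 4, so 365t = ln 4 / ln 1.000101 ≈ 13713.3609.
t ≈ 13713.3609/365 = 37.5709 years.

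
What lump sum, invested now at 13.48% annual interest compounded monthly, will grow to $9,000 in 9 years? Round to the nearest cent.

Growth factor = (1 + 0.1348/12)^108 ≈ 3.341555657.
P = 9,000/3.341555657 ≈ 2,693.3563.

$2,693.36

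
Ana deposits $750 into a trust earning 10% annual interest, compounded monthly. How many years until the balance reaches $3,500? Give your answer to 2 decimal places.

15.47 years

(1 + 0.00833333)^(12t) = 3,500/750 = 4.6667.
12t·ln(1 + 0.00833333) = ln(4.6667); 12t = 1.5404/0.0082988 ≈ 185.6226.
t ≈ 15.4685 years.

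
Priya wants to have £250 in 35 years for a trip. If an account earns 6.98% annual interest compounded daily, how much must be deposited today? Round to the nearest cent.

£21.73

Periodic rate = 6.98%/365 = 0.000191233; 12775 periods.
P = 250/(1 + 0.0698/365)^12775 ≈ 250/11.5048242 ≈ 21.7300.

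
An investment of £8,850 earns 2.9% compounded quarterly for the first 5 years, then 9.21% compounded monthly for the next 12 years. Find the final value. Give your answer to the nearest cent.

£30,749.53

Phase 1: 8,850·(1 + 0.00725)^20 ≈ 10,225.5998.
Phase 2: 10,225.5998·(1 + 0.007675)^144 ≈ 30,749.5307.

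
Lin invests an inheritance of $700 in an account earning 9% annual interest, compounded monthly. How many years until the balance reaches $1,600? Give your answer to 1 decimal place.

9.2 years

We need (1 + 0.0075)^(12t) = 2.2857, so 12t = ln 2.2857 / ln 1.0075 ≈ 110.6366.
t ≈ 110.6366/12 = 9.2197 years.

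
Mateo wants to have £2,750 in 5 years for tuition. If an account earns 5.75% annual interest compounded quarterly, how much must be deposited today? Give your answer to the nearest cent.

£2,067.10

Growth factor = (1 + 0.014375)^20 ≈ 1.330364794.
P = 2,750/1.330364794 ≈ 2,067.1022.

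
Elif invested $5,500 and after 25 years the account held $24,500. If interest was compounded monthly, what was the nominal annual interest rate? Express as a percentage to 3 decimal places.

The 300-period growth factor is 24,500/5,500 = 4.45455.
r/12 = 4.45455^(1/300) − 1 ≈ 0.00499217, so r ≈ 12·0.00499217 = 5.99060%.

5.991%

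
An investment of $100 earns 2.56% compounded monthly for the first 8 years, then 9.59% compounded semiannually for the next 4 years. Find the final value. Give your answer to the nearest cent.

$178.47

After 8 years at 2.56%: 100 × 1.22701189 ≈ 122.7012.
Then 4 years at 9.59%: 122.7012 × 1.45453607 ≈ 178.4733.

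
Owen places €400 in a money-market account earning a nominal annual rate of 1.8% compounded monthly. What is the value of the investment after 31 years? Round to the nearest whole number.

€699

Growth factor = (1 + 0.0015)^372 ≈ 1.74644434.
A ≈ 400 × 1.74644434 ≈ 698.5777.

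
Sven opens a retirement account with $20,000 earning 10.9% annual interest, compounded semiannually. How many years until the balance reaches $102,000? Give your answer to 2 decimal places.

We need (1 + 0.0545)^(2t) = 5.1, so 2t = ln 5.1 / ln 1.0545 ≈ 30.7017.
t ≈ 30.7017/2 = 15.3509 years.

15.35 years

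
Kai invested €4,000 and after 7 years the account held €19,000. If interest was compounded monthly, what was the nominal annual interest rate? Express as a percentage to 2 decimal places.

22.47%

The 84-period growth factor is 19,000/4,000 = 4.75.
r/12 = 4.75^(1/84) − 1 ≈ 0.0187224, so r ≈ 12·0.0187224 = 22.46694%.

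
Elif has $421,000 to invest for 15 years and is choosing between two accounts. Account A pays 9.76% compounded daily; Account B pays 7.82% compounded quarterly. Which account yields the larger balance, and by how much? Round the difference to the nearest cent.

Account A, by $474,496.96

Account A growth factor: (1 + 0.0976/365)^5475 ≈ 4.322371889552; balance ≈ 1,819,718.5655.
Account B growth factor: (1 + 0.01955)^60 ≈ 3.195300730388; balance ≈ 1,345,221.6075.
Account A is larger by 474,496.9580.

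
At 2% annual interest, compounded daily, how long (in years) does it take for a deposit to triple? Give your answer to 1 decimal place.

54.9 years

(1 + 0.0000547945)^(365t) = 3.
365t = ln 3 / ln(1 + 0.0000547945) ≈ 1.0986/5.4793e-05 ≈ 20050.2236.
t ≈ 54.9321.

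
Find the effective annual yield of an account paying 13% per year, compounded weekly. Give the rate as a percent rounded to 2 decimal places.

EAR = (1 + 13%/52)^52 − 1 = (1 + 0.0025)^52 − 1.
(1 + 0.0025)^52 ≈ 1.138644, so EAR ≈ 13.86436%.

13.86%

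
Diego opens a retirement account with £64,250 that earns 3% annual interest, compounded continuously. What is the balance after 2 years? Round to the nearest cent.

£68,223.00

A = P·e^(rt) = 64,250·e^(0.03·2) = 64,250·e^0.06.
e^0.06 ≈ 1.0618365465, so A ≈ 68,222.9981.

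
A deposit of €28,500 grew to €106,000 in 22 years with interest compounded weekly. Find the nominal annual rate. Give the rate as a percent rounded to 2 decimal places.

5.97%

(1 + r/52)^1144 = 106,000/28,500 = 3.7193.
1 + r/52 = 3.7193^(1/1144) ≈ 1.001149, so r/52 ≈ 0.00114885.
r ≈ 52·0.00114885 = 5.97404%.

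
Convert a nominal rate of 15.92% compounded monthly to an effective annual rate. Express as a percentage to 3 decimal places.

One year is 12 periods at 0.0132667 each: (1 + 0.0132667)^12 ≈ 1.171346.
EAR = 1.171346 − 1 ≈ 17.13457%.

17.135%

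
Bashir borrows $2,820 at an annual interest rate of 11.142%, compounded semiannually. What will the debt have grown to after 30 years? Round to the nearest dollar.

Growth factor = (1 + 0.05571)^60 ≈ 25.862953589.
A ≈ 2,820 × 25.862953589 ≈ 72,933.5291.

$72,934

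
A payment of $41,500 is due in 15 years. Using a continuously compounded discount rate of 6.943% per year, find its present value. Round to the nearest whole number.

$14,647

P = A·e^(−rt) = 41,500·e^(−1.04145).
e^(−1.04145) ≈ 0.35294254406, so P ≈ 14,647.1156.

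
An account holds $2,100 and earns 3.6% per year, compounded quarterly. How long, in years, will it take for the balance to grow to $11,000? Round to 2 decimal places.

46.21 years

We need (1 + 0.009)^(4t) = 5.2381, so 4t = ln 5.2381 / ln 1.009 ≈ 184.8221.
t ≈ 184.8221/4 = 46.2055 years.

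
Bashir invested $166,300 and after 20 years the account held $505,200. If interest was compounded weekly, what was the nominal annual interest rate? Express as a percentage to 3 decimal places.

The 1040-period growth factor is 505,200/166,300 = 3.03788.
r/52 = 3.03788^(1/1040) − 1 ≈ 0.001069, so r ≈ 52·0.001069 = 5.55877%.

5.559%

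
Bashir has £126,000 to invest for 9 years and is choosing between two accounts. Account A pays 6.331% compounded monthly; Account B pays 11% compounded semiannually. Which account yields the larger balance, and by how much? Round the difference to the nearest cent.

Account B, by £107,883.28

Account A growth factor: (1 + 0.06331/12)^108 ≈ 1.76524979489; balance ≈ 222,421.4742.
Account B growth factor: (1 + 0.055)^18 ≈ 2.6214662659; balance ≈ 330,304.7495.
Account B is larger by 107,883.2753.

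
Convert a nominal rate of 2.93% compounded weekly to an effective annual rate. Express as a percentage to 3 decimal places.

One year is 52 periods at 0.000563462 each: (1 + 0.000563462)^52 ≈ 1.029725.
EAR = 1.029725 − 1 ≈ 2.97250%.

2.972%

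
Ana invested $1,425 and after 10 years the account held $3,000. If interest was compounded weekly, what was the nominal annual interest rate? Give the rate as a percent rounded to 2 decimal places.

The 520-period growth factor is 3,000/1,425 = 2.10526.
r/52 = 2.10526^(1/520) − 1 ≈ 0.00143264, so r ≈ 52·0.00143264 = 7.44974%.

7.45%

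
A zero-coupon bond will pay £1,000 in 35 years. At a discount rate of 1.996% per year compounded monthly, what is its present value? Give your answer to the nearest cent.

£497.57

Periodic rate = 1.996%/12 = 0.00166333; 420 periods.
P = 1,000/(1 + 0.01996/12)^420 ≈ 1,000/2.0097687 ≈ 497.5697.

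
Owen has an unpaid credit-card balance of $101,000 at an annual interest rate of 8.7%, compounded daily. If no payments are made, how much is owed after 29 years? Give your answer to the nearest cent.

Growth factor = (1 + 0.087/365)^10585 ≈ 12.46219126011.
A ≈ 101,000 × 12.46219126011 ≈ 1,258,681.3173.

$1,258,681.32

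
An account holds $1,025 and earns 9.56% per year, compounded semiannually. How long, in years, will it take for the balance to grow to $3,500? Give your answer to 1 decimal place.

13.2 years

We need (1 + 0.0478)^(2t) = 3.4146, so 2t = ln 3.4146 / ln 1.0478 ≈ 26.3011.
t ≈ 26.3011/2 = 13.1506 years.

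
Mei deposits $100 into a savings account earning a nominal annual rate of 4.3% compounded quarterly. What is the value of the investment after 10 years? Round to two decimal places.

Growth factor = (1 + 0.01075)^40 ≈ 1.53373384.
A ≈ 100 × 1.53373384 ≈ 153.3734.

$153.37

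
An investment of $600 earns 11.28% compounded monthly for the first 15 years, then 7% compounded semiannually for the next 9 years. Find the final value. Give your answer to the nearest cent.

After 15 years at 11.28%: 600 × 5.387584212 ≈ 3,232.5505.
Then 9 years at 7%: 3,232.5505 × 1.857489196 ≈ 6,004.4277.

$6,004.43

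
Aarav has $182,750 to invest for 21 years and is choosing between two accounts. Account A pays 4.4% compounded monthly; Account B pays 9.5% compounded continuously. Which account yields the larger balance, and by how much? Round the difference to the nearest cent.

Account B, by $883,981.70

Account A growth factor: (1 + 0.044/12)^252 ≈ 2.5150938766; balance ≈ 459,633.4059.
Account B growth factor: e^(0.095·21) = e^1.995 ≈ 7.352203027891; balance ≈ 1,343,615.1033.
Account B is larger by 883,981.6974.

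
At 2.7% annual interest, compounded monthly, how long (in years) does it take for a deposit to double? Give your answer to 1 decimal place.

(1 + 0.00225)^(12t) = 2.
12t = ln 2 / ln(1 + 0.00225) ≈ 0.69315/0.00224747 ≈ 308.4119.
t ≈ 25.7010.

25.7 years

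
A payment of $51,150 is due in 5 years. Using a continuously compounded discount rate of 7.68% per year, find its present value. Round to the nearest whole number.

P = A·e^(−rt) = 51,150·e^(−0.384).
e^(−0.384) ≈ 0.68113142718, so P ≈ 34,839.8725.

$34,840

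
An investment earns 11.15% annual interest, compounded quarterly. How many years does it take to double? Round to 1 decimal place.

(1 + 0.027875)^(4t) = 2.
4t = ln 2 / ln(1 + 0.027875) ≈ 0.69315/0.0274936 ≈ 25.2113.
t ≈ 6.3028.

6.3 years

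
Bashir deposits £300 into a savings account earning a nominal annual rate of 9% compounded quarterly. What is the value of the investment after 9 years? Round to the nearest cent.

£668.34

Periodic rate = 9%/4 = 0.0225; periods = 4·9 = 36.
A = 300·(1 + 0.0225)^36 ≈ 300·2.22781642 ≈ 668.3449.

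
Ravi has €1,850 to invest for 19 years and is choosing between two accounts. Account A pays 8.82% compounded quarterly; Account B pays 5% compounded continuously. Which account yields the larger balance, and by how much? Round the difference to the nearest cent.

A: (1 + 0.02205)^76 ≈ 5.246658953, so 1,850 × 5.246658953 ≈ 9,706.3191.
B: e^(0.05·19) = e^0.95 ≈ 2.585709659, so 1,850 × 2.585709659 ≈ 4,783.5629.
Difference ≈ 4,922.7562 in favor of A.

Account A, by €4,922.76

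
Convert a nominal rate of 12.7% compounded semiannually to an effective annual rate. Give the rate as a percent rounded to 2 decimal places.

13.10%

EAR = (1 + 12.7%/2)^2 − 1 = (1 + 0.0635)^2 − 1.
(1 + 0.0635)^2 ≈ 1.131032, so EAR ≈ 13.10322%.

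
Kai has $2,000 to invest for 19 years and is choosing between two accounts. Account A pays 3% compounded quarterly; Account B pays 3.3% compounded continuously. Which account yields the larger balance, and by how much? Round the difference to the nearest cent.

A: (1 + 0.0075)^76 ≈ 1.76451017, so 2,000 × 1.76451017 ≈ 3,529.0203.
B: e^(0.033·19) = e^0.627 ≈ 1.871986188, so 2,000 × 1.871986188 ≈ 3,743.9724.
Difference ≈ 214.9520 in favor of B.

Account B, by $214.95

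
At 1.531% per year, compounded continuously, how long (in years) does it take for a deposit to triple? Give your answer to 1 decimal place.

71.8 years

e^(0.01531t) = 3, so 0.01531t = ln 3 ≈ 1.0986.
t ≈ 1.0986/0.01531 ≈ 71.7578.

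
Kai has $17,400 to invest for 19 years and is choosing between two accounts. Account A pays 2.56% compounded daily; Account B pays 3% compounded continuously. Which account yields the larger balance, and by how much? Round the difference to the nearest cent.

Account B, by $2,468.09

A: (1 + 0.0256/365)^6935 ≈ 1.6264227049, so 17,400 × 1.6264227049 ≈ 28,299.7551.
B: e^(0.03·19) = e^0.57 ≈ 1.7682670514, so 17,400 × 1.7682670514 ≈ 30,767.8467.
Difference ≈ 2,468.0916 in favor of B.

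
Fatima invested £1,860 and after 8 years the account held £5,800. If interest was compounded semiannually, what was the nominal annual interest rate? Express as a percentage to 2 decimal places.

(1 + r/2)^16 = 5,800/1,860 = 3.11828.
1 + r/2 = 3.11828^(1/16) ≈ 1.073667, so r/2 ≈ 0.0736672.
r ≈ 2·0.0736672 = 14.73344%.

14.73%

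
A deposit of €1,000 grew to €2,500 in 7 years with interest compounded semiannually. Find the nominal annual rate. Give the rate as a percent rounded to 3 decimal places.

13.528%

(1 + r/2)^14 = 2,500/1,000 = 2.5.
1 + r/2 = 2.5^(1/14) ≈ 1.067639, so r/2 ≈ 0.0676386.
r ≈ 2·0.0676386 = 13.52773%.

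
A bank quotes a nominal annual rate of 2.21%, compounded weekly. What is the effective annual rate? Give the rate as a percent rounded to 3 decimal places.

One year is 52 periods at 0.000425 each: (1 + 0.000425)^52 ≈ 1.022341.
EAR = 1.022341 − 1 ≈ 2.23412%.

2.234%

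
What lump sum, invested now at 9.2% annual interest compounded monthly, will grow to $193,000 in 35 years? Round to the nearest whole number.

Growth factor = (1 + 0.092/12)^420 ≈ 24.7226392896.
P = 193,000/24.7226392896 ≈ 7,806.6099.

$7,807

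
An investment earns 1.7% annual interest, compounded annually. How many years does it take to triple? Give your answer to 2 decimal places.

65.17 years

(1 + 0.017)^t = 3.
t = ln 3 / ln(1 + 0.017) ≈ 1.0986/0.0168571 ≈ 65.1720.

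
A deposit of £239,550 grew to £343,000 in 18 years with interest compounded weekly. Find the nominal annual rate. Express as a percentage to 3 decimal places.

1.995%

The 936-period growth factor is 343,000/239,550 = 1.43185.
r/52 = 1.43185^(1/936) − 1 ≈ 0.000383587, so r ≈ 52·0.000383587 = 1.99465%.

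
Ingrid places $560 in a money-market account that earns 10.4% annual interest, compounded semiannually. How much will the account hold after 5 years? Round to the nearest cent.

Periodic rate = 10.4%/2 = 0.052; periods = 2·5 = 10.
A = 560·(1 + 0.052)^10 ≈ 560·1.66018849 ≈ 929.7056.

$929.71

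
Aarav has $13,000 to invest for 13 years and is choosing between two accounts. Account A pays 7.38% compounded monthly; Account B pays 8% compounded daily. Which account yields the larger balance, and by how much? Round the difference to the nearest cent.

Account B, by $2,943.49

A: (1 + 0.00615)^156 ≈ 2.6024723189, so 13,000 × 2.6024723189 ≈ 33,832.1401.
B: (1 + 0.08/365)^4745 ≈ 2.8288946266, so 13,000 × 2.8288946266 ≈ 36,775.6301.
Difference ≈ 2,943.4900 in favor of B.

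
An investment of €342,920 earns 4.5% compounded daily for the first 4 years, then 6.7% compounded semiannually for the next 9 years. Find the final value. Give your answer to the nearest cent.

After 4 years at 4.5%: 342,920 × 1.19720408009 ≈ 410,545.2231.
Then 9 years at 6.7%: 410,545.2231 × 1.80962529139 ≈ 742,933.0191.

€742,933.02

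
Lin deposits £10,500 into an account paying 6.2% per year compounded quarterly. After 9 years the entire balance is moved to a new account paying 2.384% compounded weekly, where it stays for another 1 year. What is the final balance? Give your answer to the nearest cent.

£18,707.59

After 9 years at 6.2%: 10,500 × 1.7397121585 ≈ 18,266.9777.
Then 1 years at 2.384%: 18,266.9777 × 1.0241208496 ≈ 18,707.5927.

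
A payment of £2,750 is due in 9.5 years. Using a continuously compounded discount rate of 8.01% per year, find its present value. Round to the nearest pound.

£1,285

P = A·e^(−rt) = 2,750·e^(−0.76095).
e^(−0.76095) ≈ 0.4672223549, so P ≈ 1,284.8615.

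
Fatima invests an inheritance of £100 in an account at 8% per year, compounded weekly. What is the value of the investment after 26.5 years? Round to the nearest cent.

Growth factor = (1 + 0.08/52)^1378 ≈ 8.31757629.
A ≈ 100 × 8.31757629 ≈ 831.7576.

£831.76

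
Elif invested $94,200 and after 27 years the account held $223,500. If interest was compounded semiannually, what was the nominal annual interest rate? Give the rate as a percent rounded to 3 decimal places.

3.226%

(1 + r/2)^54 = 223,500/94,200 = 2.37261.
1 + r/2 = 2.37261^(1/54) ≈ 1.016129, so r/2 ≈ 0.0161285.
r ≈ 2·0.0161285 = 3.22570%.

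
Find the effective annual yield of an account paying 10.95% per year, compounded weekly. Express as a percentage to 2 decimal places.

One year is 52 periods at 0.00210577 each: (1 + 0.00210577)^52 ≈ 1.115592.
EAR = 1.115592 − 1 ≈ 11.55916%.

11.56%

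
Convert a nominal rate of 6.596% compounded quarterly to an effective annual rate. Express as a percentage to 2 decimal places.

One year is 4 periods at 0.01649 each: (1 + 0.01649)^4 ≈ 1.06761.
EAR = 1.06761 − 1 ≈ 6.76095%.

6.76%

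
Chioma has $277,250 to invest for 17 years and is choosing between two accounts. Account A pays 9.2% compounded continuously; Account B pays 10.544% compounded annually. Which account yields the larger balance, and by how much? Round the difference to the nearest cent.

A: e^(0.092·17) = e^1.564 ≈ 4.7778946515, so 277,250 × 4.7778946515 ≈ 1,324,671.2921.
B: (1 + 0.10544)^17 ≈ 5.496648692533, so 277,250 × 5.496648692533 ≈ 1,523,945.8500.
Difference ≈ 199,274.5579 in favor of B.

Account B, by $199,274.56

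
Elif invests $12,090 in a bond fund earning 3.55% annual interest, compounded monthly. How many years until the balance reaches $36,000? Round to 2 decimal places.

30.78 years

We need (1 + 0.00295833)^(12t) = 2.9777, so 12t = ln 2.9777 / ln 1.002958 ≈ 369.3815.
t ≈ 369.3815/12 = 30.7818 years.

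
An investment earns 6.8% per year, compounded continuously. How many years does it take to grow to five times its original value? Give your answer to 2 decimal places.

23.67 years

e^(0.068t) = 5, so 0.068t = ln 5 ≈ 1.6094.
t ≈ 1.6094/0.068 ≈ 23.6682.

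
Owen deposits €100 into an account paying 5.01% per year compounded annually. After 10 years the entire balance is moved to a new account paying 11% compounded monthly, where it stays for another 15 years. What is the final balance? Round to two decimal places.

€842.61

After 10 years at 5.01%: 100 × 1.63044662 ≈ 163.0447.
Then 15 years at 11%: 163.0447 × 5.16798777 ≈ 842.6128.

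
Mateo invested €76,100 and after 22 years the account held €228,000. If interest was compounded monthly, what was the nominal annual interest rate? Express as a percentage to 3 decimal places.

4.998%

(1 + r/12)^264 = 228,000/76,100 = 2.99606.
1 + r/12 = 2.99606^(1/264) ≈ 1.004165, so r/12 ≈ 0.00416508.
r ≈ 12·0.00416508 = 4.99810%.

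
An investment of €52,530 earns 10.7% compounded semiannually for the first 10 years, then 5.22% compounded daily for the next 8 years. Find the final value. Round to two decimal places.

€226,176.05

After 10 years at 10.7%: 52,530 × 2.83589925735 ≈ 148,969.7880.
Then 8 years at 5.22%: 148,969.7880 × 1.51826789388 ≈ 226,176.0463.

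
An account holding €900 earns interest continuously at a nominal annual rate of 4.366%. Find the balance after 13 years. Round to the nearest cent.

€1,587.59

A = P·e^(rt) = 900·e^(0.04366·13) = 900·e^0.56758.
e^0.56758 ≈ 1.763993019, so A ≈ 1,587.5937.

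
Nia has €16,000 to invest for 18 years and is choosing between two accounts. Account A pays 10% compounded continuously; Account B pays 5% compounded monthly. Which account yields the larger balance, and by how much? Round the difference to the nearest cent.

A: e^(0.1·18) = e^1.8 ≈ 6.0496474644, so 16,000 × 6.0496474644 ≈ 96,794.3594.
B: (1 + 0.05/12)^216 ≈ 2.4550084228, so 16,000 × 2.4550084228 ≈ 39,280.1348.
Difference ≈ 57,514.2247 in favor of A.

Account A, by €57,514.22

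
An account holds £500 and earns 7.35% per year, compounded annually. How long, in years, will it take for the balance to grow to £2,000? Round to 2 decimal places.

We need (1 + 0.0735)^t = 4, so t = ln 4 / ln 1.0735 ≈ 19.5461.

19.55 years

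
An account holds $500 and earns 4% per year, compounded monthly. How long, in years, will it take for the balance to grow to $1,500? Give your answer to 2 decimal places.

27.51 years

We need (1 + 0.00333333)^(12t) = 3, so 12t = ln 3 / ln 1.003333 ≈ 330.1327.
t ≈ 330.1327/12 = 27.5111 years.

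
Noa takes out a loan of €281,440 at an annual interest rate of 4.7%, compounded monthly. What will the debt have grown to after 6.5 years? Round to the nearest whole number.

Growth factor = (1 + 0.047/12)^78 ≈ 1.35649380573.
A ≈ 281,440 × 1.35649380573 ≈ 381,771.6167.

€381,772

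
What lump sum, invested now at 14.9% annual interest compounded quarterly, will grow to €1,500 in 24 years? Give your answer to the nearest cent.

€44.80

Growth factor = (1 + 0.03725)^96 ≈ 33.48193709.
P = 1,500/33.48193709 ≈ 44.8003.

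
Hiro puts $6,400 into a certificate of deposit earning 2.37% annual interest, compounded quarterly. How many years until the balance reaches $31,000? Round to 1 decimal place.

66.8 years

(1 + 0.005925)^(4t) = 31,000/6,400 = 4.8438.
4t·ln(1 + 0.005925) = ln(4.8438); 4t = 1.5777/0.00590752 ≈ 267.0647.
t ≈ 66.7662 years.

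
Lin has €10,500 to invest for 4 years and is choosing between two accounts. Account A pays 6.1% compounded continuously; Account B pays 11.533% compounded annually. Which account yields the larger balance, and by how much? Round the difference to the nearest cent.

Account B, by €2,846.49

A: e^(0.061·4) = e^0.244 ≈ 1.2763443305, so 10,500 × 1.2763443305 ≈ 13,401.6155.
B: (1 + 0.11533)^4 ≈ 1.5474389917, so 10,500 × 1.5474389917 ≈ 16,248.1094.
Difference ≈ 2,846.4939 in favor of B.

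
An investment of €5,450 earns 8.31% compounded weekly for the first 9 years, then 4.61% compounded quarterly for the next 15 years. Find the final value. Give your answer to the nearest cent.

€22,884.60

Phase 1: 5,450·(1 + 0.0831/52)^468 ≈ 11,506.5754.
Phase 2: 11,506.5754·(1 + 0.011525)^60 ≈ 22,884.6008.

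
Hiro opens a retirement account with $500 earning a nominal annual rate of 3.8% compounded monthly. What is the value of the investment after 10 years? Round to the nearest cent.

Periodic rate = 3.8%/12 = 0.00316667; periods = 12·10 = 120.
A = 500·(1 + 0.038/12)^120 ≈ 500·1.4614069 ≈ 730.7034.

$730.70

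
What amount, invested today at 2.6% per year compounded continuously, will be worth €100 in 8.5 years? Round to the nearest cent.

P = A·e^(−rt) = 100·e^(−0.221).
e^(−0.221) ≈ 0.80171668, so P ≈ 80.1717.

€80.17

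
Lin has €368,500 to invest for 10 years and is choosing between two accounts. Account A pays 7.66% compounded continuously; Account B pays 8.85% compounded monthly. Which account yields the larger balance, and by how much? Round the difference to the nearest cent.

A: e^(0.0766·10) = e^0.766 ≈ 2.15114444389, so 368,500 × 2.15114444389 ≈ 792,696.7276.
B: (1 + 0.007375)^120 ≈ 2.41512855967, so 368,500 × 2.41512855967 ≈ 889,974.8742.
Difference ≈ 97,278.1467 in favor of B.

Account B, by €97,278.15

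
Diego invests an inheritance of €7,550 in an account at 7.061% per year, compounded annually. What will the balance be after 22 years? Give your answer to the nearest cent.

€33,871.58

Annual rate = 7.061% = 0.07061; years = 22.
A = 7,550·(1 + 0.07061)^22 ≈ 7,550·4.4863019749 ≈ 33,871.5799.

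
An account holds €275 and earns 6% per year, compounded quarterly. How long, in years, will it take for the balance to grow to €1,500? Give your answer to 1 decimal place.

We need (1 + 0.015)^(4t) = 5.4545, so 4t = ln 5.4545 / ln 1.015 ≈ 113.9427.
t ≈ 113.9427/4 = 28.4857 years.

28.5 years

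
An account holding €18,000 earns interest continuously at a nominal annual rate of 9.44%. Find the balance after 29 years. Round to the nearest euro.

A = P·e^(rt) = 18,000·e^(0.0944·29) = 18,000·e^2.7376.
e^2.7376 ≈ 15.449860899, so A ≈ 278,097.4962.

€278,097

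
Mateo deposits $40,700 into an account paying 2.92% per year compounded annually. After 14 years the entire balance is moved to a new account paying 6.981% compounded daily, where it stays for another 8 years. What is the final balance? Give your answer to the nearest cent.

$106,441.97

Phase 1: 40,700·(1 + 0.0292)^14 ≈ 60,896.3545.
Phase 2: 60,896.3545·(1 + 0.06981/365)^2920 ≈ 106,441.9655.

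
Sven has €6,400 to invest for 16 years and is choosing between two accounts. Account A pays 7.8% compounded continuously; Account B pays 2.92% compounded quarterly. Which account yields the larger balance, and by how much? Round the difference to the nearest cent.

A: e^(0.078·16) = e^1.248 ≈ 3.4833692476, so 6,400 × 3.4833692476 ≈ 22,293.5632.
B: (1 + 0.0073)^64 ≈ 1.5928151318, so 6,400 × 1.5928151318 ≈ 10,194.0168.
Difference ≈ 12,099.5463 in favor of A.

Account A, by €12,099.55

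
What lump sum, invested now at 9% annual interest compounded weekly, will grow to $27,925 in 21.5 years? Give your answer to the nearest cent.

$4,039.80

Growth factor = (1 + 0.09/52)^1118 ≈ 6.9124726511.
P = 27,925/6.9124726511 ≈ 4,039.7990.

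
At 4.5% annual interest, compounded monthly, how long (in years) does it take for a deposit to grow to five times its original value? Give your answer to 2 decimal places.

35.83 years

(1 + 0.00375)^(12t) = 5.
12t = ln 5 / ln(1 + 0.00375) ≈ 1.6094/0.00374299 ≈ 429.9877.
t ≈ 35.8323.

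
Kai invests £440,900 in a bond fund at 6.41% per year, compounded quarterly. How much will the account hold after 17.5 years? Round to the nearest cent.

£1,341,676.13

Growth factor = (1 + 0.016025)^70 ≈ 3.043039528155.
A ≈ 440,900 × 3.043039528155 ≈ 1,341,676.1280.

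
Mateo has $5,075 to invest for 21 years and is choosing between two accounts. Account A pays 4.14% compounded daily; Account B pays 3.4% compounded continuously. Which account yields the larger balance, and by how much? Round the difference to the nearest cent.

Account A, by $1,741.83

Account A growth factor: (1 + 0.0414/365)^7665 ≈ 2.3853615306; balance ≈ 12,105.7098.
Account B growth factor: e^(0.034·21) = e^0.714 ≈ 2.0421435173; balance ≈ 10,363.8784.
Account A is larger by 1,741.8314.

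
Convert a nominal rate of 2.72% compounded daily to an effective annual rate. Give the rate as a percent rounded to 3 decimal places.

One year is 365 periods at 0.0000745205 each: (1 + 0.0000745205)^365 ≈ 1.027572.
EAR = 1.027572 − 1 ≈ 2.75723%.

2.757%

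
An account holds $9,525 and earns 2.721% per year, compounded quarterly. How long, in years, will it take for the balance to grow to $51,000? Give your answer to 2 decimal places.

We need (1 + 0.0068025)^(4t) = 5.3543, so 4t = ln 5.3543 / ln 1.006803 ≈ 247.4982.
t ≈ 247.4982/4 = 61.8745 years.

61.87 years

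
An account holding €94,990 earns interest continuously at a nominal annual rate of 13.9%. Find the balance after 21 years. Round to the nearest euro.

€1,759,477

A = P·e^(rt) = 94,990·e^(0.139·21) = 94,990·e^2.919.
e^2.919 ≈ 18.52275543984, so A ≈ 1,759,476.5392.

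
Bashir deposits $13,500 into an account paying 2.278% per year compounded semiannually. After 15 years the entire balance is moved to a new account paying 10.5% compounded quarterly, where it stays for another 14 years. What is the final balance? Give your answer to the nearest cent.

$80,922.81

Phase 1: 13,500·(1 + 0.01139)^30 ≈ 18,962.4054.
Phase 2: 18,962.4054·(1 + 0.02625)^56 ≈ 80,922.8098.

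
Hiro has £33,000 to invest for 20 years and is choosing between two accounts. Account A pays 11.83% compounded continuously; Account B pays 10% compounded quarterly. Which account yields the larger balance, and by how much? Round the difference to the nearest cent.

Account A, by £113,688.97

A: e^(0.1183·20) = e^2.366 ≈ 10.6546881801, so 33,000 × 10.6546881801 ≈ 351,604.7099.
B: (1 + 0.025)^80 ≈ 7.20956781623, so 33,000 × 7.20956781623 ≈ 237,915.7379.
Difference ≈ 113,688.9720 in favor of A.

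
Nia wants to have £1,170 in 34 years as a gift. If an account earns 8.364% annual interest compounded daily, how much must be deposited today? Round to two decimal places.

Periodic rate = 8.364%/365 = 0.000229151; 12410 periods.
P = 1,170/(1 + 0.08364/365)^12410 ≈ 1,170/17.17464597 ≈ 68.1237.

£68.12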